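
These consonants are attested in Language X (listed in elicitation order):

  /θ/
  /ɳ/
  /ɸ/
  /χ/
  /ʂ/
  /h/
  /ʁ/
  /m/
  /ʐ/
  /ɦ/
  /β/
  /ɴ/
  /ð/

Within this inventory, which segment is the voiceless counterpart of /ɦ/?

/h/

/ɦ/ is a voiced glottal fricative.
The voiceless counterpart is a voiceless glottal fricative — in this inventory, /h/.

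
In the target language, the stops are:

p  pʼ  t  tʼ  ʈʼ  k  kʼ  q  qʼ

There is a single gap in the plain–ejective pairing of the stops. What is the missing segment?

place of articulation  plain     ejective
bilabial          p         pʼ      
alveolar          t         tʼ      
retroflex         —         ʈʼ      
velar             k         kʼ      
uvular            q         qʼ      
The retroflex row has no plain member, so the gap is the plain retroflex stop /ʈ/.

/ʈ/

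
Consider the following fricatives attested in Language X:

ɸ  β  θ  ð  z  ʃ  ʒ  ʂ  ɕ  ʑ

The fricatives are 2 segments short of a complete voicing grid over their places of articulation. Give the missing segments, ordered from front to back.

bilabial: voiceless /ɸ/, voiced /β/.
dental: voiceless /θ/, voiced /ð/.
alveolar: voiceless —, voiced /z/.
postalveolar: voiceless /ʃ/, voiced /ʒ/.
retroflex: voiceless /ʂ/, voiced —.
alveolo-palatal: voiceless /ɕ/, voiced /ʑ/.
Gaps, from front to back: alveolar lacks voiceless (/s/); retroflex lacks voiced (/ʐ/).

/s/, /ʐ/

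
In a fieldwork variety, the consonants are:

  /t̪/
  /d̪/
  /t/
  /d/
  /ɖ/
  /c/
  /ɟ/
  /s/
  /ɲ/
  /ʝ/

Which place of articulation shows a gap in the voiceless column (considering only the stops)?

Voiceless: /t̪/ (dental), /t/ (alveolar), /c/ (palatal).
Voiced: /d̪/ (dental), /d/ (alveolar), /ɖ/ (retroflex), /ɟ/ (palatal).
Every place of articulation has a voiceless member except retroflex, where /ʈ/ would be expected.

retroflex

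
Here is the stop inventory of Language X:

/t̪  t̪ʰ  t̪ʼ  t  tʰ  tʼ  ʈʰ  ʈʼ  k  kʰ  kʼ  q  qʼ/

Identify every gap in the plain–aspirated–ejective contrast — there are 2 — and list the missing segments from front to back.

/ʈ/, /qʰ/

Plain: /t̪/ (dental), /t/ (alveolar), /k/ (velar), /q/ (uvular).
Aspirated: /t̪ʰ/ (dental), /tʰ/ (alveolar), /ʈʰ/ (retroflex), /kʰ/ (velar).
Ejective: /t̪ʼ/ (dental), /tʼ/ (alveolar), /ʈʼ/ (retroflex), /kʼ/ (velar), /qʼ/ (uvular).
Gaps, from front to back: retroflex lacks plain (/ʈ/); uvular lacks aspirated (/qʰ/).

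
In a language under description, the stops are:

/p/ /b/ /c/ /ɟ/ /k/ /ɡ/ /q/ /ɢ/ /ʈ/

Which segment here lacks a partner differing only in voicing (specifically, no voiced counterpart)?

/ʈ/

Bilabial: /p/ ~ /b/
Palatal: /c/ ~ /ɟ/
Velar: /k/ ~ /ɡ/
Uvular: /q/ ~ /ɢ/
Retroflex: only /ʈ/ (voiceless); no voiced partner.
So /ʈ/ is the unpaired segment.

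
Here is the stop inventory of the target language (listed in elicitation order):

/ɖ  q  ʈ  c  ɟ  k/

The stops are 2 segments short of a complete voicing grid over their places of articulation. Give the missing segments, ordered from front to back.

retroflex: voiceless /ʈ/, voiced /ɖ/.
palatal: voiceless /c/, voiced /ɟ/.
velar: voiceless /k/, voiced —.
uvular: voiceless /q/, voiced —.
Gaps, from front to back: velar lacks voiced (/ɡ/); uvular lacks voiced (/ɢ/).

/ɡ/, /ɢ/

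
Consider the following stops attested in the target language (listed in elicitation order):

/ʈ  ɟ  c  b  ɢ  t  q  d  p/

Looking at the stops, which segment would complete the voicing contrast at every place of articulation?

bilabial: voiceless /p/, voiced /b/.
alveolar: voiceless /t/, voiced /d/.
retroflex: voiceless /ʈ/, voiced —.
palatal: voiceless /c/, voiced /ɟ/.
uvular: voiceless /q/, voiced /ɢ/.
The retroflex row has no voiced member, so the gap is the voiced retroflex stop /ɖ/.

/ɖ/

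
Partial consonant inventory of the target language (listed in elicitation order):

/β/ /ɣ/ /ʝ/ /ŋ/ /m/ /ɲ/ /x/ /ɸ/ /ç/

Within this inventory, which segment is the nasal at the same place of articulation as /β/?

/β/ is a voiced bilabial fricative.
The nasal at the same place is a bilabial nasal — in this inventory, /m/.

/m/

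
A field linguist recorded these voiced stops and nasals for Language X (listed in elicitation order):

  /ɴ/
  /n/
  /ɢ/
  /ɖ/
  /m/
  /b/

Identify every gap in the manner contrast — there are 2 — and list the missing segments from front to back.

Oral stop: /b/ (bilabial), /ɖ/ (retroflex), /ɢ/ (uvular).
Nasal: /m/ (bilabial), /n/ (alveolar), /ɴ/ (uvular).
Gaps, from front to back: alveolar lacks oral stop (/d/); retroflex lacks nasal (/ɳ/).

/d/, /ɳ/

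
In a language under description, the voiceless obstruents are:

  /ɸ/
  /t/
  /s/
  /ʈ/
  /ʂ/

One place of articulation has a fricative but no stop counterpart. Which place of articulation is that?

bilabial: stop —, fricative /ɸ/.
alveolar: stop /t/, fricative /s/.
retroflex: stop /ʈ/, fricative /ʂ/.
Every place of articulation has a stop member except bilabial, where /p/ would be expected.

bilabial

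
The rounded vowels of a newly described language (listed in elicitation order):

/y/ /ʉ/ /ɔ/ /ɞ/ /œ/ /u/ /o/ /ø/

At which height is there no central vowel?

high-mid

high: front /y/, central /ʉ/, back /u/.
high-mid: front /ø/, central —, back /o/.
low-mid: front /œ/, central /ɞ/, back /ɔ/.
Every height has a central member except high-mid, where /ɵ/ would be expected.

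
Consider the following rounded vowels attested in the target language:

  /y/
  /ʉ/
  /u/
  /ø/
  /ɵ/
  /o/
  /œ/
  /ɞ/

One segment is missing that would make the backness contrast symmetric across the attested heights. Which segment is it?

/ɔ/

height            front     central   back    
high              y         ʉ         u       
high-mid          ø         ɵ         o       
low-mid           œ         ɞ         —       
The low-mid row has no back member, so the gap is the low-mid back rounded vowel /ɔ/.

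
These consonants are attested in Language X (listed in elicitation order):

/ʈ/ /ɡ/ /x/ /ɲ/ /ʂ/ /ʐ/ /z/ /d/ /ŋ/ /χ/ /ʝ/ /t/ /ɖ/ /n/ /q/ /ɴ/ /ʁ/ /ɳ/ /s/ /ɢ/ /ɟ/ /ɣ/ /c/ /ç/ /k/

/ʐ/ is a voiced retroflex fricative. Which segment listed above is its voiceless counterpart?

/ʂ/

The voiceless counterpart is a voiceless retroflex fricative — in this inventory, /ʂ/.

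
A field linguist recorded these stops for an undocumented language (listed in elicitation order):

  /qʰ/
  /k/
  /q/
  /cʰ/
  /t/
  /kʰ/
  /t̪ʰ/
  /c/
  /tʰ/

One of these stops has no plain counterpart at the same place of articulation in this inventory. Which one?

Alveolar: /t/ ~ /tʰ/
Palatal: /c/ ~ /cʰ/
Velar: /k/ ~ /kʰ/
Uvular: /q/ ~ /qʰ/
Dental: only /t̪ʰ/ (aspirated); no plain partner.
So /t̪ʰ/ is the unpaired segment.

/t̪ʰ/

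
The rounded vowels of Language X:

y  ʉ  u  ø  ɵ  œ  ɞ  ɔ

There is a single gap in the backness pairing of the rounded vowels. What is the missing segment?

height            front     central   back    
high              y         ʉ         u       
high-mid          ø         ɵ         —       
low-mid           œ         ɞ         ɔ       
The high-mid row has no back member, so the gap is the high-mid back rounded vowel /o/.

/o/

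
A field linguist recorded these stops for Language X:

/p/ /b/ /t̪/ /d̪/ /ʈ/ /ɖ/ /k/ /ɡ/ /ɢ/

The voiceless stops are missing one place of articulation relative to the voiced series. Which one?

uvular

Voiceless: /p/ (bilabial), /t̪/ (dental), /ʈ/ (retroflex), /k/ (velar).
Voiced: /b/ (bilabial), /d̪/ (dental), /ɖ/ (retroflex), /ɡ/ (velar), /ɢ/ (uvular).
Every place of articulation has a voiceless member except uvular, where /q/ would be expected.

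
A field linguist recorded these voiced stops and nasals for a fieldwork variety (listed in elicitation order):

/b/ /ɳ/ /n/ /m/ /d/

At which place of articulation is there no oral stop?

retroflex

place of articulation  oral stop  nasal   
bilabial          b         m       
alveolar          d         n       
retroflex         —         ɳ       
Every place of articulation has an oral stop member except retroflex, where /ɖ/ would be expected.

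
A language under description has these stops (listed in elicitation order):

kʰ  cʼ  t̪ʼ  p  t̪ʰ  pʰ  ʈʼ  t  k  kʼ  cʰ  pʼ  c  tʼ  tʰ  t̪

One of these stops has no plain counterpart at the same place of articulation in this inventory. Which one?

/ʈʼ/

Bilabial: /p/ ~ /pʰ/ ~ /pʼ/
Dental: /t̪/ ~ /t̪ʰ/ ~ /t̪ʼ/
Alveolar: /t/ ~ /tʰ/ ~ /tʼ/
Palatal: /c/ ~ /cʰ/ ~ /cʼ/
Velar: /k/ ~ /kʰ/ ~ /kʼ/
Retroflex: only /ʈʼ/ (ejective); no plain partner.
So /ʈʼ/ is the unpaired segment.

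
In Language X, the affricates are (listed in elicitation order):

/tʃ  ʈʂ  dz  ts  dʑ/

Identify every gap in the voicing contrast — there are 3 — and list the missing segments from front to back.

/dʒ/, /ɖʐ/, /tɕ/

place of articulation  voiceless  voiced  
alveolar          ts        dz      
postalveolar      tʃ        —       
retroflex         ʈʂ        —       
alveolo-palatal   —         dʑ      
Gaps, from front to back: postalveolar lacks voiced (/dʒ/); retroflex lacks voiced (/ɖʐ/); alveolo-palatal lacks voiceless (/tɕ/).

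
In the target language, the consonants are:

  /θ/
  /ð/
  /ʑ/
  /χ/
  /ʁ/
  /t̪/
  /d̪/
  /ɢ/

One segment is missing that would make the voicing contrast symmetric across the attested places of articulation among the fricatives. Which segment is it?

dental: voiceless /θ/, voiced /ð/.
alveolo-palatal: voiceless —, voiced /ʑ/.
uvular: voiceless /χ/, voiced /ʁ/.
The alveolo-palatal row has no voiceless member, so the gap is the voiceless alveolo-palatal fricative /ɕ/.

/ɕ/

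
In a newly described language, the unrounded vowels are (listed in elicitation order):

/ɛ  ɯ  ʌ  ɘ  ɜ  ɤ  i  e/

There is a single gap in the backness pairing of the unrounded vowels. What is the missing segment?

/ɨ/

Front: /i/ (high), /e/ (high-mid), /ɛ/ (low-mid).
Central: /ɘ/ (high-mid), /ɜ/ (low-mid).
Back: /ɯ/ (high), /ɤ/ (high-mid), /ʌ/ (low-mid).
The high row has no central member, so the gap is the high central unrounded vowel /ɨ/.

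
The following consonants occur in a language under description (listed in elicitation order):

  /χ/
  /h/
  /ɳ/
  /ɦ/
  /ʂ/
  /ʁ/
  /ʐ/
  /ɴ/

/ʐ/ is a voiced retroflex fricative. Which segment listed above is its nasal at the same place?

The nasal at the same place is a retroflex nasal — in this inventory, /ɳ/.

/ɳ/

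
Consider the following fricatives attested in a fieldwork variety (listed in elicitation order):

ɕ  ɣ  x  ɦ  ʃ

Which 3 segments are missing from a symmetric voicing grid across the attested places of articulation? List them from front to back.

place of articulation  voiceless  voiced  
postalveolar      ʃ         —       
alveolo-palatal   ɕ         —       
velar             x         ɣ       
glottal           —         ɦ       
Gaps, from front to back: postalveolar lacks voiced (/ʒ/); alveolo-palatal lacks voiced (/ʑ/); glottal lacks voiceless (/h/).

/ʒ/, /ʑ/, /h/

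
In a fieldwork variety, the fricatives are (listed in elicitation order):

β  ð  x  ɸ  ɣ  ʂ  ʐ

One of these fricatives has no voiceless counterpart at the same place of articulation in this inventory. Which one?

Bilabial: /ɸ/ ~ /β/
Retroflex: /ʂ/ ~ /ʐ/
Velar: /x/ ~ /ɣ/
Dental: only /ð/ (voiced); no voiceless partner.
So /ð/ is the unpaired segment.

/ð/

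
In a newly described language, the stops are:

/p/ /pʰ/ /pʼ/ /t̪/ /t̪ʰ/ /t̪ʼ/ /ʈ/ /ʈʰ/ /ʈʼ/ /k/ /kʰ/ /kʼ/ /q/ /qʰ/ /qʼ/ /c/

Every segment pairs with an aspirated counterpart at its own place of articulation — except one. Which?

Bilabial: /p/ ~ /pʰ/ ~ /pʼ/
Dental: /t̪/ ~ /t̪ʰ/ ~ /t̪ʼ/
Retroflex: /ʈ/ ~ /ʈʰ/ ~ /ʈʼ/
Velar: /k/ ~ /kʰ/ ~ /kʼ/
Uvular: /q/ ~ /qʰ/ ~ /qʼ/
Palatal: only /c/ (plain); no aspirated partner.
So /c/ is the unpaired segment.

/c/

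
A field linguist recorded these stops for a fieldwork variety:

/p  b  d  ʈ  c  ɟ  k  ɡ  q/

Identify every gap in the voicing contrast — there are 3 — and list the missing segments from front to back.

Voiceless: /p/ (bilabial), /ʈ/ (retroflex), /c/ (palatal), /k/ (velar), /q/ (uvular).
Voiced: /b/ (bilabial), /d/ (alveolar), /ɟ/ (palatal), /ɡ/ (velar).
Gaps, from front to back: alveolar lacks voiceless (/t/); retroflex lacks voiced (/ɖ/); uvular lacks voiced (/ɢ/).

/t/, /ɖ/, /ɢ/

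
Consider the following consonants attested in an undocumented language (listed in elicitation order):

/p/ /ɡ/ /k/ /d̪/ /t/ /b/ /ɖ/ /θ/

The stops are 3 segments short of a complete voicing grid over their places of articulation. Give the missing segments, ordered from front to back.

/t̪/, /d/, /ʈ/

place of articulation  voiceless  voiced  
bilabial          p         b       
dental            —         d̪      
alveolar          t         —       
retroflex         —         ɖ       
velar             k         ɡ       
Gaps, from front to back: dental lacks voiceless (/t̪/); alveolar lacks voiced (/d/); retroflex lacks voiceless (/ʈ/).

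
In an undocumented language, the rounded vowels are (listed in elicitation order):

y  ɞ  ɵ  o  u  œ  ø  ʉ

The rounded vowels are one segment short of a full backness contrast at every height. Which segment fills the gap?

Front: /y/ (high), /ø/ (high-mid), /œ/ (low-mid).
Central: /ʉ/ (high), /ɵ/ (high-mid), /ɞ/ (low-mid).
Back: /u/ (high), /o/ (high-mid).
The low-mid row has no back member, so the gap is the low-mid back rounded vowel /ɔ/.

/ɔ/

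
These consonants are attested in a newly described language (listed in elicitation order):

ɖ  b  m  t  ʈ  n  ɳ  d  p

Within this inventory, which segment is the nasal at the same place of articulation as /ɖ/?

/ɳ/

/ɖ/ is a voiced retroflex stop.
The nasal at the same place is a retroflex nasal — in this inventory, /ɳ/.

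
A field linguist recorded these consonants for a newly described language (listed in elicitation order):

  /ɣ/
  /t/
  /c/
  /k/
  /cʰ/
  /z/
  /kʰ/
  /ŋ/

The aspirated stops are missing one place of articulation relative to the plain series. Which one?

alveolar

place of articulation  plain     aspirated
alveolar          t         —       
palatal           c         cʰ      
velar             k         kʰ      
Every place of articulation has an aspirated member except alveolar, where /tʰ/ would be expected.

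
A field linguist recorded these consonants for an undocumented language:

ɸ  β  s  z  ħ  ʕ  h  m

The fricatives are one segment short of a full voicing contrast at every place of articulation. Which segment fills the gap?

bilabial: voiceless /ɸ/, voiced /β/.
alveolar: voiceless /s/, voiced /z/.
pharyngeal: voiceless /ħ/, voiced /ʕ/.
glottal: voiceless /h/, voiced —.
The glottal row has no voiced member, so the gap is the voiced glottal fricative /ɦ/.

/ɦ/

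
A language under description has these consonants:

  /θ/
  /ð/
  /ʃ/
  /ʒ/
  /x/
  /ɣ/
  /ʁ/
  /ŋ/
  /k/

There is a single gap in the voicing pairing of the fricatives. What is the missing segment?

/χ/

dental: voiceless /θ/, voiced /ð/.
postalveolar: voiceless /ʃ/, voiced /ʒ/.
velar: voiceless /x/, voiced /ɣ/.
uvular: voiceless —, voiced /ʁ/.
The uvular row has no voiceless member, so the gap is the voiceless uvular fricative /χ/.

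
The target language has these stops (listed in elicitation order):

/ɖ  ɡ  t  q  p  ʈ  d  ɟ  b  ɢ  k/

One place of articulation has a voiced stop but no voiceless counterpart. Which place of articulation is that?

bilabial: voiceless /p/, voiced /b/.
alveolar: voiceless /t/, voiced /d/.
retroflex: voiceless /ʈ/, voiced /ɖ/.
palatal: voiceless —, voiced /ɟ/.
velar: voiceless /k/, voiced /ɡ/.
uvular: voiceless /q/, voiced /ɢ/.
Every place of articulation has a voiceless member except palatal, where /c/ would be expected.

palatal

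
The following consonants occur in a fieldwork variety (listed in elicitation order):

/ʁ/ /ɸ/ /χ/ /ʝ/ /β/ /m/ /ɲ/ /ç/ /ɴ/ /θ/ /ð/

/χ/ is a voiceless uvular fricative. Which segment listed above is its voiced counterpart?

The voiced counterpart is a voiced uvular fricative — in this inventory, /ʁ/.

/ʁ/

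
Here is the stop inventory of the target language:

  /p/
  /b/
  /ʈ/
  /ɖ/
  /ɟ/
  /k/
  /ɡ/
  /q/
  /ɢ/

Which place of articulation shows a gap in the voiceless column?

place of articulation  voiceless  voiced  
bilabial          p         b       
retroflex         ʈ         ɖ       
palatal           —         ɟ       
velar             k         ɡ       
uvular            q         ɢ       
Every place of articulation has a voiceless member except palatal, where /c/ would be expected.

palatal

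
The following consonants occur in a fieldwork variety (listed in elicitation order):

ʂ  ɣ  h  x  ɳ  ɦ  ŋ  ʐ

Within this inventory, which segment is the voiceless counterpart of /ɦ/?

/ɦ/ is a voiced glottal fricative.
The voiceless counterpart is a voiceless glottal fricative — in this inventory, /h/.

/h/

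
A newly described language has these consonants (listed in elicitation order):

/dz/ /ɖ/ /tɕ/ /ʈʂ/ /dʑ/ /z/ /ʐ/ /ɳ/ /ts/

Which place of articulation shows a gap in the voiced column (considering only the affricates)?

alveolar: voiceless /ts/, voiced /dz/.
retroflex: voiceless /ʈʂ/, voiced —.
alveolo-palatal: voiceless /tɕ/, voiced /dʑ/.
Every place of articulation has a voiced member except retroflex, where /ɖʐ/ would be expected.

retroflex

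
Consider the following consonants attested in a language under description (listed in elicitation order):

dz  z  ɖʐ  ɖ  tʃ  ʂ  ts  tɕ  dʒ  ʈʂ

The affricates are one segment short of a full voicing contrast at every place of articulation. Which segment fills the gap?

Voiceless: /ts/ (alveolar), /tʃ/ (postalveolar), /ʈʂ/ (retroflex), /tɕ/ (alveolo-palatal).
Voiced: /dz/ (alveolar), /dʒ/ (postalveolar), /ɖʐ/ (retroflex).
The alveolo-palatal row has no voiced member, so the gap is the voiced alveolo-palatal affricate /dʑ/.

/dʑ/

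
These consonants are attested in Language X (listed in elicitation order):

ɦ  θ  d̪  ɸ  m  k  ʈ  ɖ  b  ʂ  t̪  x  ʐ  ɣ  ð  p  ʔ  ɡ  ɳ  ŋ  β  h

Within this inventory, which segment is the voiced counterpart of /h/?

/h/ is a voiceless glottal fricative.
The voiced counterpart is a voiced glottal fricative — in this inventory, /ɦ/.

/ɦ/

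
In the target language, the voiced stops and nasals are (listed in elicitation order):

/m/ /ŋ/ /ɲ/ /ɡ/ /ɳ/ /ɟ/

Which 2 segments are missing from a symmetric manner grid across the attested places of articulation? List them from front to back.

Oral stop: /ɟ/ (palatal), /ɡ/ (velar).
Nasal: /m/ (bilabial), /ɳ/ (retroflex), /ɲ/ (palatal), /ŋ/ (velar).
Gaps, from front to back: bilabial lacks oral stop (/b/); retroflex lacks oral stop (/ɖ/).

/b/, /ɖ/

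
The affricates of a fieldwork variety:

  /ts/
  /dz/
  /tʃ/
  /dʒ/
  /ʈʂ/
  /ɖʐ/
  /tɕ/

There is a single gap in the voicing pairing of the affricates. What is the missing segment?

alveolar: voiceless /ts/, voiced /dz/.
postalveolar: voiceless /tʃ/, voiced /dʒ/.
retroflex: voiceless /ʈʂ/, voiced /ɖʐ/.
alveolo-palatal: voiceless /tɕ/, voiced —.
The alveolo-palatal row has no voiced member, so the gap is the voiced alveolo-palatal affricate /dʑ/.

/dʑ/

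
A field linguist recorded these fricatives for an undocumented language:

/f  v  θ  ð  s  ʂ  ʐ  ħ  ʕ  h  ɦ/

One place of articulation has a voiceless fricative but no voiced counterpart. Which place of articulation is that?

labiodental: voiceless /f/, voiced /v/.
dental: voiceless /θ/, voiced /ð/.
alveolar: voiceless /s/, voiced —.
retroflex: voiceless /ʂ/, voiced /ʐ/.
pharyngeal: voiceless /ħ/, voiced /ʕ/.
glottal: voiceless /h/, voiced /ɦ/.
Every place of articulation has a voiced member except alveolar, where /z/ would be expected.

alveolar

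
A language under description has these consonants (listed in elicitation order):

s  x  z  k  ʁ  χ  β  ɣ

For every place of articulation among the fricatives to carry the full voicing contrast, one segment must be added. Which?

Voiceless: /s/ (alveolar), /x/ (velar), /χ/ (uvular).
Voiced: /β/ (bilabial), /z/ (alveolar), /ɣ/ (velar), /ʁ/ (uvular).
The bilabial row has no voiceless member, so the gap is the voiceless bilabial fricative /ɸ/.

/ɸ/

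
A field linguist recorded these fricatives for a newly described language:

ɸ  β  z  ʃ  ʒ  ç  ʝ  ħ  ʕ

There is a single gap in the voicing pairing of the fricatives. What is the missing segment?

/s/

place of articulation  voiceless  voiced  
bilabial          ɸ         β       
alveolar          —         z       
postalveolar      ʃ         ʒ       
palatal           ç         ʝ       
pharyngeal        ħ         ʕ       
The alveolar row has no voiceless member, so the gap is the voiceless alveolar fricative /s/.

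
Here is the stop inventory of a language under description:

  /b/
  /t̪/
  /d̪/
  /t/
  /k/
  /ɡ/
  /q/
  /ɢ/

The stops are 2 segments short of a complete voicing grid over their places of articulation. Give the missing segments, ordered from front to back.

Voiceless: /t̪/ (dental), /t/ (alveolar), /k/ (velar), /q/ (uvular).
Voiced: /b/ (bilabial), /d̪/ (dental), /ɡ/ (velar), /ɢ/ (uvular).
Gaps, from front to back: bilabial lacks voiceless (/p/); alveolar lacks voiced (/d/).

/p/, /d/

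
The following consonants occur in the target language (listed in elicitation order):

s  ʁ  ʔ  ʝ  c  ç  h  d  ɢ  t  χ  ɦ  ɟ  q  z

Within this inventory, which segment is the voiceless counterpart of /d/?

/d/ is a voiced alveolar stop.
The voiceless counterpart is a voiceless alveolar stop — in this inventory, /t/.

/t/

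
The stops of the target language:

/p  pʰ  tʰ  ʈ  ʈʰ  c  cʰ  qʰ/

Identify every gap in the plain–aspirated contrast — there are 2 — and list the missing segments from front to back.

/t/, /q/

place of articulation  plain     aspirated
bilabial          p         pʰ      
alveolar          —         tʰ      
retroflex         ʈ         ʈʰ      
palatal           c         cʰ      
uvular            —         qʰ      
Gaps, from front to back: alveolar lacks plain (/t/); uvular lacks plain (/q/).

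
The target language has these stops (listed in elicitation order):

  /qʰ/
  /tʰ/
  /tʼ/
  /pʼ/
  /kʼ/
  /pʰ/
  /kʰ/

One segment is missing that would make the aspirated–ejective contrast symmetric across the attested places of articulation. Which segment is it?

Aspirated: /pʰ/ (bilabial), /tʰ/ (alveolar), /kʰ/ (velar), /qʰ/ (uvular).
Ejective: /pʼ/ (bilabial), /tʼ/ (alveolar), /kʼ/ (velar).
The uvular row has no ejective member, so the gap is the ejective uvular stop /qʼ/.

/qʼ/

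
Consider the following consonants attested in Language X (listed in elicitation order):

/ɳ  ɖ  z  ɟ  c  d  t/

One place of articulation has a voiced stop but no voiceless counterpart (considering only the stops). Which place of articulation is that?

retroflex

place of articulation  voiceless  voiced  
alveolar          t         d       
retroflex         —         ɖ       
palatal           c         ɟ       
Every place of articulation has a voiceless member except retroflex, where /ʈ/ would be expected.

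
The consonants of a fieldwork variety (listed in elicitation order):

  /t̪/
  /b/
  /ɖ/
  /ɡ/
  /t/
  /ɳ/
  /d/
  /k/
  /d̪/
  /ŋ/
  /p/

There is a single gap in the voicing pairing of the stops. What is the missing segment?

/ʈ/

place of articulation  voiceless  voiced  
bilabial          p         b       
dental            t̪        d̪      
alveolar          t         d       
retroflex         —         ɖ       
velar             k         ɡ       
The retroflex row has no voiceless member, so the gap is the voiceless retroflex stop /ʈ/.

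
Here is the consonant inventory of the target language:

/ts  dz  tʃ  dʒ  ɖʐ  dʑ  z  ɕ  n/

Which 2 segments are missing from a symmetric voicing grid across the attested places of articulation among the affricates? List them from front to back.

place of articulation  voiceless  voiced  
alveolar          ts        dz      
postalveolar      tʃ        dʒ      
retroflex         —         ɖʐ      
alveolo-palatal   —         dʑ      
Gaps, from front to back: retroflex lacks voiceless (/ʈʂ/); alveolo-palatal lacks voiceless (/tɕ/).

/ʈʂ/, /tɕ/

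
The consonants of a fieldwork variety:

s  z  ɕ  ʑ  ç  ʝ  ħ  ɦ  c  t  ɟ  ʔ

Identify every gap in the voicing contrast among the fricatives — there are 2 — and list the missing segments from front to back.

alveolar: voiceless /s/, voiced /z/.
alveolo-palatal: voiceless /ɕ/, voiced /ʑ/.
palatal: voiceless /ç/, voiced /ʝ/.
pharyngeal: voiceless /ħ/, voiced —.
glottal: voiceless —, voiced /ɦ/.
Gaps, from front to back: pharyngeal lacks voiced (/ʕ/); glottal lacks voiceless (/h/).

/ʕ/, /h/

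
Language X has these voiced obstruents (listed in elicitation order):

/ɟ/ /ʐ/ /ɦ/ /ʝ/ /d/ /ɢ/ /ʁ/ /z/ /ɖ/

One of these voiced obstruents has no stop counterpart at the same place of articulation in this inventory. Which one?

/ɦ/

Alveolar: /d/ ~ /z/
Retroflex: /ɖ/ ~ /ʐ/
Palatal: /ɟ/ ~ /ʝ/
Uvular: /ɢ/ ~ /ʁ/
Glottal: only /ɦ/ (fricative); no stop partner.
So /ɦ/ is the unpaired segment.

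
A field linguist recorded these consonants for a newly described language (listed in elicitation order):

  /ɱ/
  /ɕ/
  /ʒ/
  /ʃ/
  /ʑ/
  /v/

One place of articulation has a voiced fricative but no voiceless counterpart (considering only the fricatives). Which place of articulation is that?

place of articulation  voiceless  voiced  
labiodental       —         v       
postalveolar      ʃ         ʒ       
alveolo-palatal   ɕ         ʑ       
Every place of articulation has a voiceless member except labiodental, where /f/ would be expected.

labiodental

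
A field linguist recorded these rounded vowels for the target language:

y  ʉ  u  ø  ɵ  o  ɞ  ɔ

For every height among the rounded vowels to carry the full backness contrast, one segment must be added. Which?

high: front /y/, central /ʉ/, back /u/.
high-mid: front /ø/, central /ɵ/, back /o/.
low-mid: front —, central /ɞ/, back /ɔ/.
The low-mid row has no front member, so the gap is the low-mid front rounded vowel /œ/.

/œ/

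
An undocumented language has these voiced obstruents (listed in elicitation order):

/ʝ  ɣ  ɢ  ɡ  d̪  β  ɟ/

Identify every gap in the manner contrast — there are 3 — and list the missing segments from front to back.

/b/, /ð/, /ʁ/

place of articulation  stop      fricative
bilabial          —         β       
dental            d̪        —       
palatal           ɟ         ʝ       
velar             ɡ         ɣ       
uvular            ɢ         —       
Gaps, from front to back: bilabial lacks stop (/b/); dental lacks fricative (/ð/); uvular lacks fricative (/ʁ/).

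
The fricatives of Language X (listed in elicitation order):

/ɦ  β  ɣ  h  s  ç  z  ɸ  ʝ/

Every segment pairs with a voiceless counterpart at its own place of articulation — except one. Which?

Bilabial: /ɸ/ ~ /β/
Alveolar: /s/ ~ /z/
Palatal: /ç/ ~ /ʝ/
Glottal: /h/ ~ /ɦ/
Velar: only /ɣ/ (voiced); no voiceless partner.
So /ɣ/ is the unpaired segment.

/ɣ/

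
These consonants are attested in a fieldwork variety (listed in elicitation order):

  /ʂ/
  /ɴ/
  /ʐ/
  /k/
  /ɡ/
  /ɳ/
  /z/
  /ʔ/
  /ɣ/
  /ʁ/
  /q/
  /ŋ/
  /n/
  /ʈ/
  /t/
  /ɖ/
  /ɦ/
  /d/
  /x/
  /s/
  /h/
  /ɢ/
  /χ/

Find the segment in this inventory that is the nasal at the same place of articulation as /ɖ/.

/ɖ/ is a voiced retroflex stop.
The nasal at the same place is a retroflex nasal — in this inventory, /ɳ/.

/ɳ/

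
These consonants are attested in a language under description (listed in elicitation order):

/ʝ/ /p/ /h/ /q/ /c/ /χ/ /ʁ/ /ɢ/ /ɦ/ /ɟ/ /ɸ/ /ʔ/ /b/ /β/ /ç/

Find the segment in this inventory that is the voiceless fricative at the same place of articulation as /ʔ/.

/ʔ/ is a voiceless glottal stop.
The voiceless fricative at the same place is a voiceless glottal fricative — in this inventory, /h/.

/h/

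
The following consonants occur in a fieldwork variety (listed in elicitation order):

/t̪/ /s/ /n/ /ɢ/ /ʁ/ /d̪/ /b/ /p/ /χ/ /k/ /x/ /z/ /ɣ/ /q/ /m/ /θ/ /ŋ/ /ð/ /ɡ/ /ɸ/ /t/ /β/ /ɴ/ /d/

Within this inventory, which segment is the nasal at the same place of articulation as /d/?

/d/ is a voiced alveolar stop.
The nasal at the same place is an alveolar nasal — in this inventory, /n/.

/n/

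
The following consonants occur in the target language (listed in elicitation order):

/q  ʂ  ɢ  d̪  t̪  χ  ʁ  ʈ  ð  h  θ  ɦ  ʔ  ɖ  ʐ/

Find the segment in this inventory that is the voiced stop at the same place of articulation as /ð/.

/ð/ is a voiced dental fricative.
The voiced stop at the same place is a voiced dental stop — in this inventory, /d̪/.

/d̪/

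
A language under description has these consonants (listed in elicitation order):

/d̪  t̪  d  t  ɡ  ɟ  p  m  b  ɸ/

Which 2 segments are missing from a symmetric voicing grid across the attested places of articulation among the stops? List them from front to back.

/c/, /k/

place of articulation  voiceless  voiced  
bilabial          p         b       
dental            t̪        d̪      
alveolar          t         d       
palatal           —         ɟ       
velar             —         ɡ       
Gaps, from front to back: palatal lacks voiceless (/c/); velar lacks voiceless (/k/).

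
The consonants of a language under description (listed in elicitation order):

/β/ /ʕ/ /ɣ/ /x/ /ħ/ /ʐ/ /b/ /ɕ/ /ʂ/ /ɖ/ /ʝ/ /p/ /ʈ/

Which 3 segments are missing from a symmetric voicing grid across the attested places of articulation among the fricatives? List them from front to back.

/ɸ/, /ʑ/, /ç/

bilabial: voiceless —, voiced /β/.
retroflex: voiceless /ʂ/, voiced /ʐ/.
alveolo-palatal: voiceless /ɕ/, voiced —.
palatal: voiceless —, voiced /ʝ/.
velar: voiceless /x/, voiced /ɣ/.
pharyngeal: voiceless /ħ/, voiced /ʕ/.
Gaps, from front to back: bilabial lacks voiceless (/ɸ/); alveolo-palatal lacks voiced (/ʑ/); palatal lacks voiceless (/ç/).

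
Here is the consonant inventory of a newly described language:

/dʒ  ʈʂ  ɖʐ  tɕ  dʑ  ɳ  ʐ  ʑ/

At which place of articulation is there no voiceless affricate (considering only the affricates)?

postalveolar

Voiceless: /ʈʂ/ (retroflex), /tɕ/ (alveolo-palatal).
Voiced: /dʒ/ (postalveolar), /ɖʐ/ (retroflex), /dʑ/ (alveolo-palatal).
Every place of articulation has a voiceless member except postalveolar, where /tʃ/ would be expected.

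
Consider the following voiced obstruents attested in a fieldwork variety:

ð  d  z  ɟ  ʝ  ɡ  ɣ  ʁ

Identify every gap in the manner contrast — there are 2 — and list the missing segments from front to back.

/d̪/, /ɢ/

place of articulation  stop      fricative
dental            —         ð       
alveolar          d         z       
palatal           ɟ         ʝ       
velar             ɡ         ɣ       
uvular            —         ʁ       
Gaps, from front to back: dental lacks stop (/d̪/); uvular lacks stop (/ɢ/).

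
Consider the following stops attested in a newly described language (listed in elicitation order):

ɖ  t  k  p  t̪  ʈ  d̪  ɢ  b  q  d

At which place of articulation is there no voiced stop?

Voiceless: /p/ (bilabial), /t̪/ (dental), /t/ (alveolar), /ʈ/ (retroflex), /k/ (velar), /q/ (uvular).
Voiced: /b/ (bilabial), /d̪/ (dental), /d/ (alveolar), /ɖ/ (retroflex), /ɢ/ (uvular).
Every place of articulation has a voiced member except velar, where /ɡ/ would be expected.

velar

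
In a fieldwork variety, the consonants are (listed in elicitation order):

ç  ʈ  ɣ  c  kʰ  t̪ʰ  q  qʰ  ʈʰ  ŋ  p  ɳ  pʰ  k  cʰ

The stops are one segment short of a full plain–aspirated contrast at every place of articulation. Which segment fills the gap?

/t̪/

place of articulation  plain     aspirated
bilabial          p         pʰ      
dental            —         t̪ʰ     
retroflex         ʈ         ʈʰ      
palatal           c         cʰ      
velar             k         kʰ      
uvular            q         qʰ      
The dental row has no plain member, so the gap is the plain dental stop /t̪/.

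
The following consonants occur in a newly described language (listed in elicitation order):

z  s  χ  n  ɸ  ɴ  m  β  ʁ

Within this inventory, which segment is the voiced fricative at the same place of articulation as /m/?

/β/

/m/ is a bilabial nasal.
The voiced fricative at the same place is a voiced bilabial fricative — in this inventory, /β/.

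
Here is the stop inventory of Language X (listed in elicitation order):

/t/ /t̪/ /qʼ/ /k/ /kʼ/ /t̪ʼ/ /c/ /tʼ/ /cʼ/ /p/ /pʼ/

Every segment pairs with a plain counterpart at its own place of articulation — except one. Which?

/qʼ/

Bilabial: /p/ ~ /pʼ/
Dental: /t̪/ ~ /t̪ʼ/
Alveolar: /t/ ~ /tʼ/
Palatal: /c/ ~ /cʼ/
Velar: /k/ ~ /kʼ/
Uvular: only /qʼ/ (ejective); no plain partner.
So /qʼ/ is the unpaired segment.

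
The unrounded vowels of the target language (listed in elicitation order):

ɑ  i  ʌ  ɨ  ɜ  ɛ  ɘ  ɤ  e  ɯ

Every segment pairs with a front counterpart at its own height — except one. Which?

/ɑ/

High: /i/ ~ /ɨ/ ~ /ɯ/
High-mid: /e/ ~ /ɘ/ ~ /ɤ/
Low-mid: /ɛ/ ~ /ɜ/ ~ /ʌ/
Low: only /ɑ/ (back); no front partner.
So /ɑ/ is the unpaired segment.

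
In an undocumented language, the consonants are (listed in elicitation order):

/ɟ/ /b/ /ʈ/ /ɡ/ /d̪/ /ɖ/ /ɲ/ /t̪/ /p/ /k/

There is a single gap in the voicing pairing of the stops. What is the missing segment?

bilabial: voiceless /p/, voiced /b/.
dental: voiceless /t̪/, voiced /d̪/.
retroflex: voiceless /ʈ/, voiced /ɖ/.
palatal: voiceless —, voiced /ɟ/.
velar: voiceless /k/, voiced /ɡ/.
The palatal row has no voiceless member, so the gap is the voiceless palatal stop /c/.

/c/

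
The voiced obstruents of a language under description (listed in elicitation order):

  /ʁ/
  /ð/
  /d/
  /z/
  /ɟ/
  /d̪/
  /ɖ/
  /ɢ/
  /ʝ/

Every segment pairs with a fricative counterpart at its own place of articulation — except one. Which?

/ɖ/

Dental: /d̪/ ~ /ð/
Alveolar: /d/ ~ /z/
Palatal: /ɟ/ ~ /ʝ/
Uvular: /ɢ/ ~ /ʁ/
Retroflex: only /ɖ/ (stop); no fricative partner.
So /ɖ/ is the unpaired segment.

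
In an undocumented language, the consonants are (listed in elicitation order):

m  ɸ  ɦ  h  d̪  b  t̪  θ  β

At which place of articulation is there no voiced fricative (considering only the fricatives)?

bilabial: voiceless /ɸ/, voiced /β/.
dental: voiceless /θ/, voiced —.
glottal: voiceless /h/, voiced /ɦ/.
Every place of articulation has a voiced member except dental, where /ð/ would be expected.

dental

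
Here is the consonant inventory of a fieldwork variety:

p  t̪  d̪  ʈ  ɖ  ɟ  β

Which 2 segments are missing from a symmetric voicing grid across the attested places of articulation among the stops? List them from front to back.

/b/, /c/

bilabial: voiceless /p/, voiced —.
dental: voiceless /t̪/, voiced /d̪/.
retroflex: voiceless /ʈ/, voiced /ɖ/.
palatal: voiceless —, voiced /ɟ/.
Gaps, from front to back: bilabial lacks voiced (/b/); palatal lacks voiceless (/c/).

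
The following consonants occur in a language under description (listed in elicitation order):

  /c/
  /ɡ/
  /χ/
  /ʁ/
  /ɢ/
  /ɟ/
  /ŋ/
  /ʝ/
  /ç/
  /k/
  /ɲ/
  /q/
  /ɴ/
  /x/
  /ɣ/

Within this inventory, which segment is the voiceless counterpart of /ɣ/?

/x/

/ɣ/ is a voiced velar fricative.
The voiceless counterpart is a voiceless velar fricative — in this inventory, /x/.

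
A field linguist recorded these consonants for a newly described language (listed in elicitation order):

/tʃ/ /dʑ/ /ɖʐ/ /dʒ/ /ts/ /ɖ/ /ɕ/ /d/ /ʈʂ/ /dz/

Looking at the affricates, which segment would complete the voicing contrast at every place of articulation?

Voiceless: /ts/ (alveolar), /tʃ/ (postalveolar), /ʈʂ/ (retroflex).
Voiced: /dz/ (alveolar), /dʒ/ (postalveolar), /ɖʐ/ (retroflex), /dʑ/ (alveolo-palatal).
The alveolo-palatal row has no voiceless member, so the gap is the voiceless alveolo-palatal affricate /tɕ/.

/tɕ/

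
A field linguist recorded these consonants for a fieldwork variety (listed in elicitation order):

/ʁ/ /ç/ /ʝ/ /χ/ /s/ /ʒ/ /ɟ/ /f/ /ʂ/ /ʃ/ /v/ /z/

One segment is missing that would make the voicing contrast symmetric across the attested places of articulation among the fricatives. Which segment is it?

/ʐ/

Voiceless: /f/ (labiodental), /s/ (alveolar), /ʃ/ (postalveolar), /ʂ/ (retroflex), /ç/ (palatal), /χ/ (uvular).
Voiced: /v/ (labiodental), /z/ (alveolar), /ʒ/ (postalveolar), /ʝ/ (palatal), /ʁ/ (uvular).
The retroflex row has no voiced member, so the gap is the voiced retroflex fricative /ʐ/.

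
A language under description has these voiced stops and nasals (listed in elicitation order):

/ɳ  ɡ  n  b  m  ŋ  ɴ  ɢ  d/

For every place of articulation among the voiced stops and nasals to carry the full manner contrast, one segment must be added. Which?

place of articulation  oral stop  nasal   
bilabial          b         m       
alveolar          d         n       
retroflex         —         ɳ       
velar             ɡ         ŋ       
uvular            ɢ         ɴ       
The retroflex row has no oral stop member, so the gap is the retroflex oral stop /ɖ/.

/ɖ/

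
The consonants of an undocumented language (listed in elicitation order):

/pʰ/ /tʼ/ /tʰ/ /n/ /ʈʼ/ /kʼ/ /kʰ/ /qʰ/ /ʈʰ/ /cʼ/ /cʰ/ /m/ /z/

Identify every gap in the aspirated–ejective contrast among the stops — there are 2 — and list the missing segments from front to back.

bilabial: aspirated /pʰ/, ejective —.
alveolar: aspirated /tʰ/, ejective /tʼ/.
retroflex: aspirated /ʈʰ/, ejective /ʈʼ/.
palatal: aspirated /cʰ/, ejective /cʼ/.
velar: aspirated /kʰ/, ejective /kʼ/.
uvular: aspirated /qʰ/, ejective —.
Gaps, from front to back: bilabial lacks ejective (/pʼ/); uvular lacks ejective (/qʼ/).

/pʼ/, /qʼ/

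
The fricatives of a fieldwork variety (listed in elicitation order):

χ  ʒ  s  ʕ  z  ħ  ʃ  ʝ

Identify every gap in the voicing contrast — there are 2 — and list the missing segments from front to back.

/ç/, /ʁ/

Voiceless: /s/ (alveolar), /ʃ/ (postalveolar), /χ/ (uvular), /ħ/ (pharyngeal).
Voiced: /z/ (alveolar), /ʒ/ (postalveolar), /ʝ/ (palatal), /ʕ/ (pharyngeal).
Gaps, from front to back: palatal lacks voiceless (/ç/); uvular lacks voiced (/ʁ/).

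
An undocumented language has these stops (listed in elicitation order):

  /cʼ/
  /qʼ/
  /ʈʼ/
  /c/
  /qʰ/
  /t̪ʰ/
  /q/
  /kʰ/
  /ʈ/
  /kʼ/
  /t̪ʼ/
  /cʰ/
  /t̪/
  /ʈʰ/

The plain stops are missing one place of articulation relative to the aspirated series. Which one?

velar

place of articulation  plain     aspirated  ejective
dental            t̪        t̪ʰ       t̪ʼ     
retroflex         ʈ         ʈʰ        ʈʼ      
palatal           c         cʰ        cʼ      
velar             —         kʰ        kʼ      
uvular            q         qʰ        qʼ      
Every place of articulation has a plain member except velar, where /k/ would be expected.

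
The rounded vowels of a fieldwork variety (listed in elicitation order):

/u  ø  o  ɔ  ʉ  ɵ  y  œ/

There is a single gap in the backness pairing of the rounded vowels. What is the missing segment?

/ɞ/

Front: /y/ (high), /ø/ (high-mid), /œ/ (low-mid).
Central: /ʉ/ (high), /ɵ/ (high-mid).
Back: /u/ (high), /o/ (high-mid), /ɔ/ (low-mid).
The low-mid row has no central member, so the gap is the low-mid central rounded vowel /ɞ/.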